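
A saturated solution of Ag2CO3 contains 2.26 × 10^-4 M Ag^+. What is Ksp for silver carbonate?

5.77 × 10^-12

Ag2CO3(s) <=> 2 Ag^+ + CO3^2-
Stoichiometry gives [CO3^2-] = (1/2)[Ag^+] = 1.130 × 10^-4 M.
Ksp = [Ag^+]^2[CO3^2-]
Ksp = (2.26 × 10^-4)^2 × 1.130 × 10^-4 = 5.77 x 10^-12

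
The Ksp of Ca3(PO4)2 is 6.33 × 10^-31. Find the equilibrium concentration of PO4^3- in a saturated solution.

[PO4^3-] ≈ 7.16e-7 M

Ca3(PO4)2(s) ⇌ 3 Ca^2+(aq) + 2 PO4^3-(aq)
Ksp = [Ca^2+]^3[PO4^3-]^2
Let s = molar solubility. Then [Ca^2+] = 3s and [PO4^3-] = 2s.
Substituting: Ksp = (3s)^3(2s)^2 = 108s^5
s^5 = 6.33 × 10^-31 / 108, so s = 3.578 × 10^-7 M
[PO4^3-] = 2s = 7.16 x 10^-7 M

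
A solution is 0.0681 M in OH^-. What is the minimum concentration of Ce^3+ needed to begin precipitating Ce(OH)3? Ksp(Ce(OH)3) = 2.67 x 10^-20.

8.45e-17 M

Ce(OH)3(s) ⇌ Ce^3+ + 3 OH^-
Ksp = [Ce^3+][OH^-]^3
Precipitation begins when Q = Ksp. With [OH^-] = 0.0681 M:
2.67 x 10^-20 = (0.0681)^3 × [Ce^3+]
[Ce^3+] = (2.67 x 10^-20 / 3.158 x 10^-4) = 8.45 × 10^-17 M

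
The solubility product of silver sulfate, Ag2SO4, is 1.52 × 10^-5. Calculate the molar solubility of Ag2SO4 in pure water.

s = 1.56 × 10^-2 M

Ag2SO4(s) ⇌ 2 Ag^+(aq) + SO4^2-(aq)
Ksp = [Ag^+]^2[SO4^2-]
With molar solubility s: [Ag^+] = 2s, [SO4^2-] = s.
Ksp = (2s)^2s = 4s^3
s = (1.52 × 10^-5 / 4)^(1/3) = 1.56 × 10^-2 M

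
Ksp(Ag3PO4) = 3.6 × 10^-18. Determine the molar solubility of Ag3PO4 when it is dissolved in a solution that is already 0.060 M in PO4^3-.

s = 1.3e-6 M

Ag3PO4(s) <=> 3 Ag^+ + PO4^3-
Ksp = [Ag^+]^3[PO4^3-]
Let s be the molar solubility in this solution. [Ag^+] = 3s, [PO4^3-] = 0.060 + s ≈ 0.060 (Ksp is small, so little additional dissolves).
Ksp ≈ (3s)^3 × 0.060
s = 1.3 × 10^-6 M
Check: s = 1.3 × 10^-6 ≪ 0.060, so the approximation is valid.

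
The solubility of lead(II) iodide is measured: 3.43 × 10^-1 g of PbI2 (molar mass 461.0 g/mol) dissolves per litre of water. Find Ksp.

Ksp ≈ 1.65 × 10^-9

Molar solubility s = (3.43 x 10^-1 g/L) / (461.0 g/mol) = 7.440 × 10^-4 M.
PbI2(s) ⇌ Pb^2+ + 2 I^-
If s mol/L of PbI2 dissolves, [Pb^2+] = s and [I^-] = 2s.
Ksp = [Pb^2+][I^-]^2
Substituting: Ksp = s(2s)^2 = 4s^3
With s = 7.440 × 10^-4: Ksp = 1.65 × 10^-9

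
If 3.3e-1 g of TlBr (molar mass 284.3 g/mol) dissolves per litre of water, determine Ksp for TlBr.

Molar solubility s = (3.3 x 10^-1 g/L) / (284.3 g/mol) = 1.16 × 10^-3 M.
TlBr(s) ⇌ Tl^+(aq) + Br^-(aq)
Let s = molar solubility. Then [Tl^+] = s and [Br^-] = s.
Ksp = [Tl^+][Br^-]
Ksp = (s)(s) = s^2
Ksp = (1.16 × 10^-3)^2 = 1.3 × 10^-6

Ksp ≈ 1.3e-6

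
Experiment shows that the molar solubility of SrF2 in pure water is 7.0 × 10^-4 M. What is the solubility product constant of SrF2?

Ksp ≈ 1.4e-9

SrF2(s) <=> Sr^2+(aq) + 2 F^-(aq)
If s mol/L of SrF2 dissolves, [Sr^2+] = s and [F^-] = 2s.
Ksp = [Sr^2+][F^-]^2
Ksp = s(2s)^2 = 4s^3
Ksp = 4 × (7.0 × 10^-4)^3 = 1.4 × 10^-9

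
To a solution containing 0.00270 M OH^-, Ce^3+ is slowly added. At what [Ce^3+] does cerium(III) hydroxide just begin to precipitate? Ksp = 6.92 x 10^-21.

3.52 × 10^-13 M

Ce(OH)3(s) <=> Ce^3+ + 3 OH^-
Ksp = [Ce^3+][OH^-]^3
Precipitation begins when Q = Ksp. With [OH^-] = 0.00270 M:
6.92 x 10^-21 = (0.00270)^3 × [Ce^3+]
[Ce^3+] = (6.92 x 10^-21 / 1.968 × 10^-8) = 3.52 × 10^-13 M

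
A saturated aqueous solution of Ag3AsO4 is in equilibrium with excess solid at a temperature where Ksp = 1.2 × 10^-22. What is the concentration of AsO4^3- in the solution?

1.5 x 10^-6 M

Ag3AsO4(s) <=> 3 Ag^+(aq) + AsO4^3-(aq)
Ksp = [Ag^+]^3[AsO4^3-]
With molar solubility s: [Ag^+] = 3s, [AsO4^3-] = s.
Substituting: Ksp = (3s)^3s = 27s^4
Solving, s = (1.2 × 10^-22/27)^(1/4) = 1.45 × 10^-6 M
[AsO4^3-] = s = 1.5 × 10^-6 M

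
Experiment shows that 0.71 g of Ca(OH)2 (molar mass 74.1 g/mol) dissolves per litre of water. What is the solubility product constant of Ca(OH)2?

Ksp = 3.5 × 10^-6

Molar solubility s = (7.1 × 10^-1 g/L) / (74.1 g/mol) = 9.58 x 10^-3 M.
Ca(OH)2(s) ⇌ Ca^2+(aq) + 2 OH^-(aq)
For each mole of Ca(OH)2 that dissolves: [Ca^2+] = s, [OH^-] = 2s.
Ksp = [Ca^2+][OH^-]^2
Substituting: Ksp = s(2s)^2 = 4s^3
With s = 9.58 x 10^-3: Ksp = 3.5 × 10^-6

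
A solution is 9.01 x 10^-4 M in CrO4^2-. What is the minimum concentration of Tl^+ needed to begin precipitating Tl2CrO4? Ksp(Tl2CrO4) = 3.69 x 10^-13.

Tl2CrO4(s) ⇌ 2 Tl^+(aq) + CrO4^2-(aq)
Ksp = [Tl^+]^2[CrO4^2-]
Precipitation begins when Q = Ksp. With [CrO4^2-] = 9.01 x 10^-4 M:
3.69 x 10^-13 = (9.01 x 10^-4) × [Tl^+]^2
[Tl^+] = (3.69 x 10^-13 / 9.01 × 10^-4)^(1/2) = 2.02 × 10^-5 M

[Tl^+] = 2.02e-5 M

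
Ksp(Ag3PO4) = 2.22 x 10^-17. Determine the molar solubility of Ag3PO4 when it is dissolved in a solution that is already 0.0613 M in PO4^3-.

Ag3PO4(s) ⇌ 3 Ag^+(aq) + PO4^3-(aq)
Ksp = [Ag^+]^3[PO4^3-]
Let s be the molar solubility in this solution. [Ag^+] = 3s, [PO4^3-] = 0.0613 + s ≈ 0.0613 (since the PO4^3- already present dominates).
Ksp ≈ (3s)^3 × 0.0613
s = 2.38 x 10^-6 M
Check: s = 2.4 x 10^-6 ≪ 0.0613, so the approximation is valid.

s = 2.38 x 10^-6 M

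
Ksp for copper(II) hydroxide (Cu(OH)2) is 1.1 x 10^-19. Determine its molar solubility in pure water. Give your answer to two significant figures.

3.0e-7 M

Cu(OH)2(s) <=> Cu^2+(aq) + 2 OH^-(aq)
Ksp = [Cu^2+][OH^-]^2
For each mole of Cu(OH)2 that dissolves: [Cu^2+] = s, [OH^-] = 2s.
Substituting: Ksp = s(2s)^2 = 4s^3
Solving, s = (1.1 x 10^-19/4)^(1/3) = 3.0 × 10^-7 M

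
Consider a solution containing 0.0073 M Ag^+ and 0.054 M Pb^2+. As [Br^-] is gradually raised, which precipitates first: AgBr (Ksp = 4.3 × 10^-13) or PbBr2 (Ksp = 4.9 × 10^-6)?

AgBr

Each salt begins to precipitate when Q = Ksp, i.e. when [Br^-] reaches its threshold.
For AgBr: 4.3 × 10^-13 = 0.0073 × [Br^-]  ⇒  [Br^-] = 5.9 × 10^-11 M.
For PbBr2: 4.9 × 10^-6 = 0.054 × [Br^-]^2  ⇒  [Br^-] = 9.5 × 10^-3 M.
The salt with the lower threshold [Br^-] precipitates first: AgBr.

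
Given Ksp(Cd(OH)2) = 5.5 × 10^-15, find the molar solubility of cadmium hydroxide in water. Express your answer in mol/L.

1.1 × 10^-5 M

Cd(OH)2(s) ⇌ Cd^2+ + 2 OH^-
Ksp = [Cd^2+][OH^-]^2
For each mole of Cd(OH)2 that dissolves: [Cd^2+] = s, [OH^-] = 2s.
Substituting: Ksp = s(2s)^2 = 4s^3
Solving, s = (5.5 × 10^-15/4)^(1/3) = 1.1 × 10^-5 M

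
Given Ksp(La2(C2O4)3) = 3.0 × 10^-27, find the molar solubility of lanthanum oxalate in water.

La2(C2O4)3(s) ⇌ 2 La^3+ + 3 C2O4^2-
Ksp = [La^3+]^2[C2O4^2-]^3
Let s = molar solubility. Then [La^3+] = 2s and [C2O4^2-] = 3s.
Ksp = (2s)^2(3s)^3 = 108s^5
s = (3.0 × 10^-27 / 108)^(1/5) = 1.9 × 10^-6 M

s ≈ 1.9 × 10^-6 M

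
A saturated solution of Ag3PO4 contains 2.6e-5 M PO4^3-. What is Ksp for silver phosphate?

1.2 x 10^-17

Ag3PO4(s) ⇌ 3 Ag^+ + PO4^3-
Stoichiometry gives [Ag^+] = (3/1)[PO4^3-] = 7.80 × 10^-5 M.
Ksp = [Ag^+]^3[PO4^3-]
Ksp = (7.80 x 10^-5)^3 × 2.6 × 10^-5 = 1.2 × 10^-17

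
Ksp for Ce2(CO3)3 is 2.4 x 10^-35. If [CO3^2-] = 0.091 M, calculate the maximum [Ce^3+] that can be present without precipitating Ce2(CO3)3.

Ce2(CO3)3(s) <=> 2 Ce^3+ + 3 CO3^2-
Ksp = [Ce^3+]^2[CO3^2-]^3
Precipitation begins when Q = Ksp. With [CO3^2-] = 0.091 M:
2.4 x 10^-35 = (0.091)^3 × [Ce^3+]^2
[Ce^3+] = (2.4 x 10^-35 / 7.54 × 10^-4)^(1/2) = 1.8 x 10^-16 M

[Ce^3+] ≈ 1.8 × 10^-16 M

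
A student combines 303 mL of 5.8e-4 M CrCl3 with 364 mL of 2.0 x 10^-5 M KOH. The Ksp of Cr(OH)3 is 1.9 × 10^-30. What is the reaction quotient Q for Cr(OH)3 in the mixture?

3.4e-19

Total volume = 303 + 364 = 667 mL.
[Cr^3+] = 5.8 x 10^-4 × (303/667) = 2.63 x 10^-4 M
[OH^-] = 2.0 x 10^-5 × (364/667) = 1.09 × 10^-5 M
Cr(OH)3(s) ⇌ Cr^3+ + 3 OH^-, so Q = [Cr^3+][OH^-]^3
Q = (2.63 × 10^-4)(1.09 x 10^-5)^3 = 3.4 × 10^-19
Q > Ksp, so Cr(OH)3 will precipitate.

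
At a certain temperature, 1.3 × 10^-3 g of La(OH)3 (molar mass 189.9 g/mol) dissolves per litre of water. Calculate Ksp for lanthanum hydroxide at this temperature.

Ksp ≈ 5.9 × 10^-20

Molar solubility s = (1.3 × 10^-3 g/L) / (189.9 g/mol) = 6.85 × 10^-6 M.
La(OH)3(s) <=> La^3+ + 3 OH^-
Let s = molar solubility. Then [La^3+] = s and [OH^-] = 3s.
Ksp = [La^3+][OH^-]^3
So Ksp = s × (3s)^3 = 27s^4
Ksp = 27 × (6.85 × 10^-6)^4 = 5.9 × 10^-20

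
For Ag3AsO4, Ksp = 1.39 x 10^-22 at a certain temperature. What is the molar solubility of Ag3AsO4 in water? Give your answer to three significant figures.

s = 1.51 x 10^-6 M

Ag3AsO4(s) ⇌ 3 Ag^+(aq) + AsO4^3-(aq)
Ksp = [Ag^+]^3[AsO4^3-]
Let s = molar solubility. Then [Ag^+] = 3s and [AsO4^3-] = s.
So Ksp = (3s)^3 × s = 27s^4
Solving, s = (1.39 x 10^-22/27)^(1/4) = 1.51 x 10^-6 M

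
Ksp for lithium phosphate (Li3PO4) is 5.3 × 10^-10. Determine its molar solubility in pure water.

s ≈ 2.1 x 10^-3 M

Li3PO4(s) ⇌ 3 Li^+(aq) + PO4^3-(aq)
Ksp = [Li^+]^3[PO4^3-]
Let s = molar solubility. Then [Li^+] = 3s and [PO4^3-] = s.
Ksp = (3s)^3s = 27s^4
Solving, s = (5.3 × 10^-10/27)^(1/4) = 2.1 × 10^-3 M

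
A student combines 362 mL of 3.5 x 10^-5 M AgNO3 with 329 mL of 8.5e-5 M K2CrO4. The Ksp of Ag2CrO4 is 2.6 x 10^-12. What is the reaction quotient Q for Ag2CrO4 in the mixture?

Total volume = 362 + 329 = 691 mL.
[Ag^+] = 3.5 x 10^-5 × (362/691) = 1.83 x 10^-5 M
[CrO4^2-] = 8.5 x 10^-5 × (329/691) = 4.05 x 10^-5 M
Ag2CrO4(s) <=> 2 Ag^+ + CrO4^2-, so Q = [Ag^+]^2[CrO4^2-]
Q = (1.83 × 10^-5)^2(4.05 × 10^-5) = 1.4 × 10^-14
Q < Ksp, so no precipitate of Ag2CrO4 forms.

Q ≈ 1.4 × 10^-14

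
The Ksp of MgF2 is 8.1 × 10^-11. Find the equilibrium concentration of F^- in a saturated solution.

[F^-] = 5.5e-4 M

MgF2(s) <=> Mg^2+ + 2 F^-
Ksp = [Mg^2+][F^-]^2
Let s = molar solubility. Then [Mg^2+] = s and [F^-] = 2s.
Ksp = s(2s)^2 = 4s^3
Solving, s = (8.1 × 10^-11/4)^(1/3) = 2.73 × 10^-4 M
[F^-] = 2s = 5.5 × 10^-4 M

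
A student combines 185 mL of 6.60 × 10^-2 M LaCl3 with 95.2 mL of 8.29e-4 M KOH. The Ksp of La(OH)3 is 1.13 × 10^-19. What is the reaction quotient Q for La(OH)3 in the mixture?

Total volume = 185 + 95.2 = 280.2 mL.
[La^3+] = 6.60 × 10^-2 × (185/280.2) = 4.358 x 10^-2 M
[OH^-] = 8.29 × 10^-4 × (95.2/280.2) = 2.817 × 10^-4 M
La(OH)3(s) ⇌ La^3+ + 3 OH^-, so Q = [La^3+][OH^-]^3
Q = (4.358 × 10^-2)(2.817 × 10^-4)^3 = 9.74 × 10^-13
Q > Ksp, so La(OH)3 will precipitate.

Q ≈ 9.74 × 10^-13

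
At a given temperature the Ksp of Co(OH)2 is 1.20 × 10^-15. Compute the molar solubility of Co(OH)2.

Co(OH)2(s) <=> Co^2+(aq) + 2 OH^-(aq)
Ksp = [Co^2+][OH^-]^2
With molar solubility s: [Co^2+] = s, [OH^-] = 2s.
Ksp = s(2s)^2 = 4s^3
Solving, s = (1.20 × 10^-15/4)^(1/3) = 6.69 x 10^-6 M

6.69e-6 M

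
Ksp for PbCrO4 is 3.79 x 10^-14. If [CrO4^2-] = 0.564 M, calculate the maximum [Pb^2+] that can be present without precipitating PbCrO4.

PbCrO4(s) ⇌ Pb^2+ + CrO4^2-
Ksp = [Pb^2+][CrO4^2-]
Precipitation begins when Q = Ksp. With [CrO4^2-] = 0.564 M:
3.79 x 10^-14 = (0.564) × [Pb^2+]
[Pb^2+] = (3.79 x 10^-14 / 5.64 × 10^-1) = 6.72 × 10^-14 M

6.72e-14 M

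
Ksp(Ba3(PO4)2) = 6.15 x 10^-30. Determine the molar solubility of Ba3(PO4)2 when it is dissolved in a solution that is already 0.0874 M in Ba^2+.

4.80 x 10^-14 M

Ba3(PO4)2(s) <=> 3 Ba^2+ + 2 PO4^3-
Ksp = [Ba^2+]^3[PO4^3-]^2
Let s be the molar solubility in this solution. [Ba^2+] = 0.0874 + 3s ≈ 0.0874, [PO4^3-] = 2s (common-ion effect: Ba^2+ is already 0.0874 M).
Ksp ≈ (0.0874)^3 × (2s)^2
s = 4.80 x 10^-14 M
Check: 3s = 1.4 × 10^-13 ≪ 0.0874, so the approximation is valid.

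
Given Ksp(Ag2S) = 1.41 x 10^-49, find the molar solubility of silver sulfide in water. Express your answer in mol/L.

Ag2S(s) <=> 2 Ag^+ + S^2-
Ksp = [Ag^+]^2[S^2-]
Let s = molar solubility. Then [Ag^+] = 2s and [S^2-] = s.
Substituting: Ksp = (2s)^2s = 4s^3
s^3 = 1.41 x 10^-49 / 4, so s = 3.28 x 10^-17 M

s ≈ 3.28 × 10^-17 M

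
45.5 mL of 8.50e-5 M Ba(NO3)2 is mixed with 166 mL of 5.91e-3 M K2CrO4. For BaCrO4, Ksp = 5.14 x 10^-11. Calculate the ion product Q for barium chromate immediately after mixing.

Q = 8.48 × 10^-8

Total volume = 45.5 + 166 = 211.5 mL.
[Ba^2+] = 8.50 × 10^-5 × (45.5/211.5) = 1.829 × 10^-5 M
[CrO4^2-] = 5.91 x 10^-3 × (166/211.5) = 4.639 x 10^-3 M
BaCrO4(s) <=> Ba^2+ + CrO4^2-, so Q = [Ba^2+][CrO4^2-]
Q = (1.829 x 10^-5)(4.639 × 10^-3) = 8.48 × 10^-8
Q > Ksp, so BaCrO4 will precipitate.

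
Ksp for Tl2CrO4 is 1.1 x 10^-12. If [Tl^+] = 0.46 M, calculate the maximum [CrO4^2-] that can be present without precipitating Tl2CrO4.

[CrO4^2-] = 5.2 × 10^-12 M

Tl2CrO4(s) <=> 2 Tl^+ + CrO4^2-
Ksp = [Tl^+]^2[CrO4^2-]
Precipitation begins when Q = Ksp. With [Tl^+] = 0.46 M:
1.1 x 10^-12 = (0.46)^2 × [CrO4^2-]
[CrO4^2-] = (1.1 x 10^-12 / 2.12 x 10^-1) = 5.2 × 10^-12 M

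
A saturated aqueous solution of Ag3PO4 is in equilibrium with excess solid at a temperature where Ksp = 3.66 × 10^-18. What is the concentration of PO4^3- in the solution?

1.92 × 10^-5 M

Ag3PO4(s) ⇌ 3 Ag^+(aq) + PO4^3-(aq)
Ksp = [Ag^+]^3[PO4^3-]
For each mole of Ag3PO4 that dissolves: [Ag^+] = 3s, [PO4^3-] = s.
Substituting: Ksp = (3s)^3s = 27s^4
s = (3.66 × 10^-18 / 27)^(1/4) = 1.919 x 10^-5 M
[PO4^3-] = s = 1.92 x 10^-5 M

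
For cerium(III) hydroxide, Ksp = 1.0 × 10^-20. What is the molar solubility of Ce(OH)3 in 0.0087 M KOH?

s = 1.5 × 10^-14 M

Ce(OH)3(s) ⇌ Ce^3+(aq) + 3 OH^-(aq)
Ksp = [Ce^3+][OH^-]^3
Let s = moles of Ce(OH)3 that dissolve per litre. [Ce^3+] = s, [OH^-] = 0.0087 + 3s ≈ 0.0087 (since OH^- from KOH dominates).
Ksp ≈ s × (0.0087)^3
s = 1.5 × 10^-14 M
Check: 3s = 4.6 × 10^-14 ≪ 0.0087, so the approximation is valid.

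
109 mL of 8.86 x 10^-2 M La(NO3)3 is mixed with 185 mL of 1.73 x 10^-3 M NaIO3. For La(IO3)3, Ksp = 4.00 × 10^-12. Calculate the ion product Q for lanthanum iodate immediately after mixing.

Total volume = 109 + 185 = 294 mL.
[La^3+] = 8.86 x 10^-2 × (109/294) = 3.285 × 10^-2 M
[IO3^-] = 1.73 × 10^-3 × (185/294) = 1.089 × 10^-3 M
La(IO3)3(s) ⇌ La^3+(aq) + 3 IO3^-(aq), so Q = [La^3+][IO3^-]^3
Q = (3.285 × 10^-2)(1.089 × 10^-3)^3 = 4.24 × 10^-11
Q > Ksp, so La(IO3)3 will precipitate.

4.24 × 10^-11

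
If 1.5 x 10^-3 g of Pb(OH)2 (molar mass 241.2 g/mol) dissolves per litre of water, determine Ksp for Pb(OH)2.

Molar solubility s = (1.5 x 10^-3 g/L) / (241.2 g/mol) = 6.22 × 10^-6 M.
Pb(OH)2(s) ⇌ Pb^2+ + 2 OH^-
Let s = molar solubility. Then [Pb^2+] = s and [OH^-] = 2s.
Ksp = [Pb^2+][OH^-]^2
Ksp = s(2s)^2 = 4s^3
Ksp = 4 × (6.22 x 10^-6)^3 = 9.6 × 10^-16

9.6e-16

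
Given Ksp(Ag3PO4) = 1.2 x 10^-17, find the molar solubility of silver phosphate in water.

Ag3PO4(s) ⇌ 3 Ag^+(aq) + PO4^3-(aq)
Ksp = [Ag^+]^3[PO4^3-]
If s mol/L of Ag3PO4 dissolves, [Ag^+] = 3s and [PO4^3-] = s.
So Ksp = (3s)^3 × s = 27s^4
Solving, s = (1.2 x 10^-17/27)^(1/4) = 2.6 × 10^-5 M

s = 2.6e-5 M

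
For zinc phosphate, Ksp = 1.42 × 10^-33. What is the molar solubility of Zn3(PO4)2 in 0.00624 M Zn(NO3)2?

Zn3(PO4)2(s) ⇌ 3 Zn^2+(aq) + 2 PO4^3-(aq)
Ksp = [Zn^2+]^3[PO4^3-]^2
Let s = moles of Zn3(PO4)2 that dissolve per litre. [Zn^2+] = 0.00624 + 3s ≈ 0.00624, [PO4^3-] = 2s (Ksp is small, so little additional dissolves).
Ksp ≈ (0.00624)^3 × (2s)^2
s = 3.82 x 10^-14 M
Check: 3s = 1.1 × 10^-13 ≪ 0.00624, so the approximation is valid.

s ≈ 3.82e-14 M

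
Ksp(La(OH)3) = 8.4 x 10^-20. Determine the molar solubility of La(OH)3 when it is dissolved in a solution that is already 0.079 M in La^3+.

s = 3.4 × 10^-7 M

La(OH)3(s) <=> La^3+(aq) + 3 OH^-(aq)
Ksp = [La^3+][OH^-]^3
If s mol/L dissolves here, [La^3+] = 0.079 + s ≈ 0.079, [OH^-] = 3s (Ksp is small, so little additional dissolves).
Ksp ≈ 0.079 × (3s)^3
s = 3.4 × 10^-7 M
Check: s = 3.4 x 10^-7 ≪ 0.079, so the approximation is valid.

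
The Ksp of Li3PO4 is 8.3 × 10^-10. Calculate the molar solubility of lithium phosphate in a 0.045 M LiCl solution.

Li3PO4(s) ⇌ 3 Li^+ + PO4^3-
Ksp = [Li^+]^3[PO4^3-]
If s mol/L dissolves here, [Li^+] = 0.045 + 3s ≈ 0.045, [PO4^3-] = s (since Li^+ from LiCl dominates).
Ksp ≈ (0.045)^3 × s
s = 9.1 × 10^-6 M
Check: 3s = 2.7 × 10^-5 ≪ 0.045, so the approximation is valid.

s = 9.1 x 10^-6 M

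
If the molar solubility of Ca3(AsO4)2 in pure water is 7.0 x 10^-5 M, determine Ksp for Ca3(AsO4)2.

Ksp ≈ 1.8 x 10^-19

Ca3(AsO4)2(s) ⇌ 3 Ca^2+ + 2 AsO4^3-
If s mol/L of Ca3(AsO4)2 dissolves, [Ca^2+] = 3s and [AsO4^3-] = 2s.
Ksp = [Ca^2+]^3[AsO4^3-]^2
Ksp = (3s)^3(2s)^2 = 108s^5
Ksp = 108 × (7.0 × 10^-5)^5 = 1.8 x 10^-19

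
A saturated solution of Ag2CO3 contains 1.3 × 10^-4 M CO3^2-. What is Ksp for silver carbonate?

Ksp ≈ 8.8 × 10^-12

Ag2CO3(s) <=> 2 Ag^+ + CO3^2-
Stoichiometry gives [Ag^+] = (2/1)[CO3^2-] = 2.60 × 10^-4 M.
Ksp = [Ag^+]^2[CO3^2-]
Ksp = (2.60 x 10^-4)^2 × 1.3 x 10^-4 = 8.8 × 10^-12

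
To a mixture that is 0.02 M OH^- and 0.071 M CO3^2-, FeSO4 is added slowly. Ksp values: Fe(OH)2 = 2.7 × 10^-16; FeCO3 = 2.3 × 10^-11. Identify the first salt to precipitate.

Each salt begins to precipitate when Q = Ksp, i.e. when [Fe^2+] reaches its threshold.
For Fe(OH)2: 2.7 × 10^-16 = (0.02)^2 × [Fe^2+]  ⇒  [Fe^2+] = 6.8 × 10^-13 M.
For FeCO3: 2.3 × 10^-11 = 0.071 × [Fe^2+]  ⇒  [Fe^2+] = 3.2 x 10^-10 M.
The salt with the lower threshold [Fe^2+] precipitates first: Fe(OH)2.

Fe(OH)2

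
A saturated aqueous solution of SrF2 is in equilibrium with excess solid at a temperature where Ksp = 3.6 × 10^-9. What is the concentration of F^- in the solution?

[F^-] = 1.9e-3 M

SrF2(s) ⇌ Sr^2+ + 2 F^-
Ksp = [Sr^2+][F^-]^2
Let s = molar solubility. Then [Sr^2+] = s and [F^-] = 2s.
Ksp = s(2s)^2 = 4s^3
Solving, s = (3.6 × 10^-9/4)^(1/3) = 9.65 × 10^-4 M
[F^-] = 2s = 1.9 x 10^-3 M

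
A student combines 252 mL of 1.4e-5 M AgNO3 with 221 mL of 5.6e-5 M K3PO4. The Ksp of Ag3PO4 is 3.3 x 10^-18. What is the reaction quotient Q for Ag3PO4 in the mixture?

Total volume = 252 + 221 = 473 mL.
[Ag^+] = 1.4 x 10^-5 × (252/473) = 7.46 × 10^-6 M
[PO4^3-] = 5.6 x 10^-5 × (221/473) = 2.62 x 10^-5 M
Ag3PO4(s) ⇌ 3 Ag^+(aq) + PO4^3-(aq), so Q = [Ag^+]^3[PO4^3-]
Q = (7.46 × 10^-6)^3(2.62 × 10^-5) = 1.1 x 10^-20
Q < Ksp, so no precipitate of Ag3PO4 forms.

1.1 x 10^-20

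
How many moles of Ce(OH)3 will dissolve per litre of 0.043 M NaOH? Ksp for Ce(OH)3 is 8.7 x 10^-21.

Ce(OH)3(s) <=> Ce^3+(aq) + 3 OH^-(aq)
Ksp = [Ce^3+][OH^-]^3
If s mol/L dissolves here, [Ce^3+] = s, [OH^-] = 0.043 + 3s ≈ 0.043 (Ksp is small, so little additional dissolves).
Ksp ≈ s × (0.043)^3
s = 1.1 × 10^-16 M
Check: 3s = 3.3 × 10^-16 ≪ 0.043, so the approximation is valid.

s ≈ 1.1 × 10^-16 M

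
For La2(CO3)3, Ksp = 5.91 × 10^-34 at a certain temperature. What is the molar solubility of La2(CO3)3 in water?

La2(CO3)3(s) ⇌ 2 La^3+(aq) + 3 CO3^2-(aq)
Ksp = [La^3+]^2[CO3^2-]^3
With molar solubility s: [La^3+] = 2s, [CO3^2-] = 3s.
Ksp = (2s)^2(3s)^3 = 108s^5
Solving, s = (5.91 × 10^-34/108)^(1/5) = 8.86 × 10^-8 M

s = 8.86e-8 M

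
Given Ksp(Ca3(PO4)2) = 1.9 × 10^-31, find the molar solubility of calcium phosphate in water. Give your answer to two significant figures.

Ca3(PO4)2(s) <=> 3 Ca^2+ + 2 PO4^3-
Ksp = [Ca^2+]^3[PO4^3-]^2
If s mol/L of Ca3(PO4)2 dissolves, [Ca^2+] = 3s and [PO4^3-] = 2s.
Substituting: Ksp = (3s)^3(2s)^2 = 108s^5
s^5 = 1.9 × 10^-31 / 108, so s = 2.8 × 10^-7 M

s ≈ 2.8e-7 M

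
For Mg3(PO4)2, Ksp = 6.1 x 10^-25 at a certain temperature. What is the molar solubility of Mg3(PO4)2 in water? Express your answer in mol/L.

s ≈ 5.6e-6 M

Mg3(PO4)2(s) ⇌ 3 Mg^2+(aq) + 2 PO4^3-(aq)
Ksp = [Mg^2+]^3[PO4^3-]^2
With molar solubility s: [Mg^2+] = 3s, [PO4^3-] = 2s.
Ksp = (3s)^3(2s)^2 = 108s^5
s^5 = 6.1 x 10^-25 / 108, so s = 5.6 × 10^-6 M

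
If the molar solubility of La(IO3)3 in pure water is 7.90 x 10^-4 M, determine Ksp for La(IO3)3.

La(IO3)3(s) ⇌ La^3+ + 3 IO3^-
Let s = molar solubility. Then [La^3+] = s and [IO3^-] = 3s.
Ksp = [La^3+][IO3^-]^3
Substituting: Ksp = s(3s)^3 = 27s^4
With s = 7.90 x 10^-4: Ksp = 1.05 x 10^-11

1.05 x 10^-11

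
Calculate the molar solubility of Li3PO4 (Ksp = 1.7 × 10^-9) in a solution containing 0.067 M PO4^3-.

s = 9.8 x 10^-4 M

Li3PO4(s) ⇌ 3 Li^+(aq) + PO4^3-(aq)
Ksp = [Li^+]^3[PO4^3-]
Let s be the molar solubility in this solution. [Li^+] = 3s, [PO4^3-] = 0.067 + s ≈ 0.067 (common-ion effect: PO4^3- is already 0.067 M).
Ksp ≈ (3s)^3 × 0.067
s = 9.8 x 10^-4 M
Check: s = 9.8 x 10^-4 ≪ 0.067, so the approximation is valid.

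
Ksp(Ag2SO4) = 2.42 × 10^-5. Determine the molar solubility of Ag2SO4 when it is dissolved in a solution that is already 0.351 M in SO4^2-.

s ≈ 4.15 × 10^-3 M

Ag2SO4(s) ⇌ 2 Ag^+(aq) + SO4^2-(aq)
Ksp = [Ag^+]^2[SO4^2-]
Let s be the molar solubility in this solution. [Ag^+] = 2s, [SO4^2-] = 0.351 + s ≈ 0.351 (Ksp is small, so little additional dissolves).
Ksp ≈ (2s)^2 × 0.351
s = 4.15 × 10^-3 M
Check: s = 4.2 x 10^-3 ≪ 0.351, so the approximation is valid.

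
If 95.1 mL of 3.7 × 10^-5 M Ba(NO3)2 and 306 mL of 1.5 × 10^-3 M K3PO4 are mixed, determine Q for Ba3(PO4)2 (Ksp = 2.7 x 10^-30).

Total volume = 95.1 + 306 = 401.1 mL.
[Ba^2+] = 3.7 x 10^-5 × (95.1/401.1) = 8.77 × 10^-6 M
[PO4^3-] = 1.5 x 10^-3 × (306/401.1) = 1.14 × 10^-3 M
Ba3(PO4)2(s) <=> 3 Ba^2+ + 2 PO4^3-, so Q = [Ba^2+]^3[PO4^3-]^2
Q = (8.77 × 10^-6)^3(1.14 × 10^-3)^2 = 8.8 x 10^-22
Q > Ksp, so Ba3(PO4)2 will precipitate.

8.8 × 10^-22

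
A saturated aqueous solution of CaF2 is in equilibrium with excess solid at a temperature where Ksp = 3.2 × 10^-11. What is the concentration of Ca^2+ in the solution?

CaF2(s) ⇌ Ca^2+ + 2 F^-
Ksp = [Ca^2+][F^-]^2
With molar solubility s: [Ca^2+] = s, [F^-] = 2s.
So Ksp = s × (2s)^2 = 4s^3
s = (3.2 × 10^-11 / 4)^(1/3) = 2.00 × 10^-4 M
[Ca^2+] = s = 2.0 × 10^-4 M

2.0 x 10^-4 M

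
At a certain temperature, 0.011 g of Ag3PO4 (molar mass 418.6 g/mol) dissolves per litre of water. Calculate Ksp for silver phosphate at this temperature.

Ksp = 1.3 × 10^-17

Molar solubility s = (1.1 × 10^-2 g/L) / (418.6 g/mol) = 2.63 × 10^-5 M.
Ag3PO4(s) ⇌ 3 Ag^+ + PO4^3-
With molar solubility s: [Ag^+] = 3s, [PO4^3-] = s.
Ksp = [Ag^+]^3[PO4^3-]
Substituting: Ksp = (3s)^3s = 27s^4
Ksp = 27 × (2.63 x 10^-5)^4 = 1.3 x 10^-17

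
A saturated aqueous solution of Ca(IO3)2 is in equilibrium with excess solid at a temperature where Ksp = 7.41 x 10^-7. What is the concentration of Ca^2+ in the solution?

5.70e-3 M

Ca(IO3)2(s) <=> Ca^2+(aq) + 2 IO3^-(aq)
Ksp = [Ca^2+][IO3^-]^2
Let s = molar solubility. Then [Ca^2+] = s and [IO3^-] = 2s.
Substituting: Ksp = s(2s)^2 = 4s^3
s = (7.41 x 10^-7 / 4)^(1/3) = 5.701 × 10^-3 M
[Ca^2+] = s = 5.70 × 10^-3 M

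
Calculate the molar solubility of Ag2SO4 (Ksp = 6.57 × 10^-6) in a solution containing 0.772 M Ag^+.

Ag2SO4(s) ⇌ 2 Ag^+(aq) + SO4^2-(aq)
Ksp = [Ag^+]^2[SO4^2-]
Let s be the molar solubility in this solution. [Ag^+] = 0.772 + 2s ≈ 0.772, [SO4^2-] = s (common-ion effect: Ag^+ is already 0.772 M).
Ksp ≈ (0.772)^2 × s
s = 1.10 × 10^-5 M
Check: 2s = 2.2 × 10^-5 ≪ 0.772, so the approximation is valid.

1.10 × 10^-5 M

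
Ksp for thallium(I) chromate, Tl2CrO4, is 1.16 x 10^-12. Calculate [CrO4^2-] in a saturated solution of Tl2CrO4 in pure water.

[CrO4^2-] = 6.62 x 10^-5 M

Tl2CrO4(s) ⇌ 2 Tl^+(aq) + CrO4^2-(aq)
Ksp = [Tl^+]^2[CrO4^2-]
If s mol/L of Tl2CrO4 dissolves, [Tl^+] = 2s and [CrO4^2-] = s.
So Ksp = (2s)^2 × s = 4s^3
s = (1.16 x 10^-12 / 4)^(1/3) = 6.619 × 10^-5 M
[CrO4^2-] = s = 6.62 × 10^-5 M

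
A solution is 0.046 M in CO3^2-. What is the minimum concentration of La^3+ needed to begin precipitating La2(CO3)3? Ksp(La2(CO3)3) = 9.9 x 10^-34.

[La^3+] = 3.2 x 10^-15 M

La2(CO3)3(s) ⇌ 2 La^3+(aq) + 3 CO3^2-(aq)
Ksp = [La^3+]^2[CO3^2-]^3
Precipitation begins when Q = Ksp. With [CO3^2-] = 0.046 M:
9.9 x 10^-34 = (0.046)^3 × [La^3+]^2
[La^3+] = (9.9 x 10^-34 / 9.73 x 10^-5)^(1/2) = 3.2 × 10^-15 M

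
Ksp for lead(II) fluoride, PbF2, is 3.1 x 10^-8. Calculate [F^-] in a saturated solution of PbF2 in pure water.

[F^-] ≈ 4.0e-3 M

PbF2(s) ⇌ Pb^2+(aq) + 2 F^-(aq)
Ksp = [Pb^2+][F^-]^2
If s mol/L of PbF2 dissolves, [Pb^2+] = s and [F^-] = 2s.
Substituting: Ksp = s(2s)^2 = 4s^3
s^3 = 3.1 x 10^-8 / 4, so s = 1.98 × 10^-3 M
[F^-] = 2s = 4.0 x 10^-3 M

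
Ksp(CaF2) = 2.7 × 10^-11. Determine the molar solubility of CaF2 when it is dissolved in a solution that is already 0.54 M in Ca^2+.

CaF2(s) ⇌ Ca^2+(aq) + 2 F^-(aq)
Ksp = [Ca^2+][F^-]^2
Let s = moles of CaF2 that dissolve per litre. [Ca^2+] = 0.54 + s ≈ 0.54, [F^-] = 2s (Ksp is small, so little additional dissolves).
Ksp ≈ 0.54 × (2s)^2
s = 3.5 x 10^-6 M
Check: s = 3.5 x 10^-6 ≪ 0.54, so the approximation is valid.

s = 3.5e-6 M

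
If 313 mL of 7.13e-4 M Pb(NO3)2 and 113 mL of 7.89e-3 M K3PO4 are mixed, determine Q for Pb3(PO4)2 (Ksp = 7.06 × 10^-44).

Total volume = 313 + 113 = 426 mL.
[Pb^2+] = 7.13 × 10^-4 × (313/426) = 5.239 x 10^-4 M
[PO4^3-] = 7.89 x 10^-3 × (113/426) = 2.093 × 10^-3 M
Pb3(PO4)2(s) ⇌ 3 Pb^2+ + 2 PO4^3-, so Q = [Pb^2+]^3[PO4^3-]^2
Q = (5.239 x 10^-4)^3(2.093 x 10^-3)^2 = 6.30 × 10^-16
Q > Ksp, so Pb3(PO4)2 will precipitate.

6.30 × 10^-16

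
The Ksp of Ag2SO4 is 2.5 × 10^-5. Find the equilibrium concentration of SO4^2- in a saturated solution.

Ag2SO4(s) ⇌ 2 Ag^+(aq) + SO4^2-(aq)
Ksp = [Ag^+]^2[SO4^2-]
With molar solubility s: [Ag^+] = 2s, [SO4^2-] = s.
Substituting: Ksp = (2s)^2s = 4s^3
Solving, s = (2.5 × 10^-5/4)^(1/3) = 1.84 × 10^-2 M
[SO4^2-] = s = 1.8 × 10^-2 M

0.018 M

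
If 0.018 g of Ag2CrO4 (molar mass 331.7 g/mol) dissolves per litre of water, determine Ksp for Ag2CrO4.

6.4e-13

Molar solubility s = (1.8 × 10^-2 g/L) / (331.7 g/mol) = 5.43 × 10^-5 M.
Ag2CrO4(s) <=> 2 Ag^+ + CrO4^2-
With molar solubility s: [Ag^+] = 2s, [CrO4^2-] = s.
Ksp = [Ag^+]^2[CrO4^2-]
Substituting: Ksp = (2s)^2s = 4s^3
With s = 5.43 × 10^-5: Ksp = 6.4 x 10^-13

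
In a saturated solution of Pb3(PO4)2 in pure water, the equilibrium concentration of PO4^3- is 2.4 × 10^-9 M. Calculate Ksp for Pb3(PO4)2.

Ksp ≈ 2.7 x 10^-43

Pb3(PO4)2(s) ⇌ 3 Pb^2+(aq) + 2 PO4^3-(aq)
Stoichiometry gives [Pb^2+] = (3/2)[PO4^3-] = 3.60 × 10^-9 M.
Ksp = [Pb^2+]^3[PO4^3-]^2
Ksp = (3.60 × 10^-9)^3 × (2.4 × 10^-9)^2 = 2.7 x 10^-43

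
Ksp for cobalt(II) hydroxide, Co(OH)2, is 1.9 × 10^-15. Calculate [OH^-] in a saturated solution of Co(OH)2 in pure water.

1.6 × 10^-5 M

Co(OH)2(s) ⇌ Co^2+ + 2 OH^-
Ksp = [Co^2+][OH^-]^2
With molar solubility s: [Co^2+] = s, [OH^-] = 2s.
Ksp = s(2s)^2 = 4s^3
s^3 = 1.9 × 10^-15 / 4, so s = 7.80 × 10^-6 M
[OH^-] = 2s = 1.6 × 10^-5 M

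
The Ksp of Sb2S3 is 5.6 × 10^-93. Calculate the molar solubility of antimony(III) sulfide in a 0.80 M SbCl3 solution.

Sb2S3(s) ⇌ 2 Sb^3+(aq) + 3 S^2-(aq)
Ksp = [Sb^3+]^2[S^2-]^3
Let s = moles of Sb2S3 that dissolve per litre. [Sb^3+] = 0.80 + 2s ≈ 0.80, [S^2-] = 3s (common-ion effect: Sb^3+ is already 0.80 M).
Ksp ≈ (0.80)^2 × (3s)^3
s = 6.9 × 10^-32 M
Check: 2s = 1.4 × 10^-31 ≪ 0.80, so the approximation is valid.

s ≈ 6.9 × 10^-32 M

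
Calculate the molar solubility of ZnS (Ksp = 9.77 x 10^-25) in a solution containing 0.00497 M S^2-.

ZnS(s) ⇌ Zn^2+ + S^2-
Ksp = [Zn^2+][S^2-]
If s mol/L dissolves here, [Zn^2+] = s, [S^2-] = 0.00497 + s ≈ 0.00497 (Ksp is small, so little additional dissolves).
Ksp ≈ s × 0.00497
s = 1.97 × 10^-22 M
Check: s = 2.0 × 10^-22 ≪ 0.00497, so the approximation is valid.

1.97e-22 M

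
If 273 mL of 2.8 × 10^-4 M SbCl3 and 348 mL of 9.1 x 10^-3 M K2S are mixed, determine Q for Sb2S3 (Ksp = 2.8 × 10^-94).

Q = 2.0 × 10^-15

Total volume = 273 + 348 = 621 mL.
[Sb^3+] = 2.8 × 10^-4 × (273/621) = 1.23 x 10^-4 M
[S^2-] = 9.1 × 10^-3 × (348/621) = 5.10 x 10^-3 M
Sb2S3(s) ⇌ 2 Sb^3+ + 3 S^2-, so Q = [Sb^3+]^2[S^2-]^3
Q = (1.23 × 10^-4)^2(5.10 x 10^-3)^3 = 2.0 x 10^-15
Q > Ksp, so Sb2S3 will precipitate.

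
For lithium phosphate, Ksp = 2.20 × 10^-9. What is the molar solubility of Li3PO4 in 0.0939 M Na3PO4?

Li3PO4(s) ⇌ 3 Li^+ + PO4^3-
Ksp = [Li^+]^3[PO4^3-]
Let s = moles of Li3PO4 that dissolve per litre. [Li^+] = 3s, [PO4^3-] = 0.0939 + s ≈ 0.0939 (common-ion effect: PO4^3- is already 0.0939 M).
Ksp ≈ (3s)^3 × 0.0939
s = 9.54 x 10^-4 M
Check: s = 9.5 × 10^-4 ≪ 0.0939, so the approximation is valid.

s ≈ 9.54 x 10^-4 M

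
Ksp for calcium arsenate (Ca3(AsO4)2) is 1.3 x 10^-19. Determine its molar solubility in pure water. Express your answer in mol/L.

s ≈ 6.5e-5 M

Ca3(AsO4)2(s) ⇌ 3 Ca^2+ + 2 AsO4^3-
Ksp = [Ca^2+]^3[AsO4^3-]^2
With molar solubility s: [Ca^2+] = 3s, [AsO4^3-] = 2s.
Ksp = (3s)^3(2s)^2 = 108s^5
Solving, s = (1.3 x 10^-19/108)^(1/5) = 6.5 x 10^-5 M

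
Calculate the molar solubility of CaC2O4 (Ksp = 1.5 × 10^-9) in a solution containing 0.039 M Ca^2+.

s = 3.8e-8 M

CaC2O4(s) ⇌ Ca^2+ + C2O4^2-
Ksp = [Ca^2+][C2O4^2-]
Let s be the molar solubility in this solution. [Ca^2+] = 0.039 + s ≈ 0.039, [C2O4^2-] = s (common-ion effect: Ca^2+ is already 0.039 M).
Ksp ≈ 0.039 × s
s = 3.8 x 10^-8 M
Check: s = 3.8 × 10^-8 ≪ 0.039, so the approximation is valid.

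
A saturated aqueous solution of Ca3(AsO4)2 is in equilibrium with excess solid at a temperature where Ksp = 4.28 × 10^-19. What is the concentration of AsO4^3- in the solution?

Ca3(AsO4)2(s) <=> 3 Ca^2+(aq) + 2 AsO4^3-(aq)
Ksp = [Ca^2+]^3[AsO4^3-]^2
With molar solubility s: [Ca^2+] = 3s, [AsO4^3-] = 2s.
Substituting: Ksp = (3s)^3(2s)^2 = 108s^5
Solving, s = (4.28 × 10^-19/108)^(1/5) = 8.310 × 10^-5 M
[AsO4^3-] = 2s = 1.66 x 10^-4 M

[AsO4^3-] = 1.66e-4 M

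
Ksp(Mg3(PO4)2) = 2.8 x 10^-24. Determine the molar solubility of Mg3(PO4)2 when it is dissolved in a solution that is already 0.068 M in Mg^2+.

Mg3(PO4)2(s) ⇌ 3 Mg^2+ + 2 PO4^3-
Ksp = [Mg^2+]^3[PO4^3-]^2
Let s = moles of Mg3(PO4)2 that dissolve per litre. [Mg^2+] = 0.068 + 3s ≈ 0.068, [PO4^3-] = 2s (common-ion effect: Mg^2+ is already 0.068 M).
Ksp ≈ (0.068)^3 × (2s)^2
s = 4.7 x 10^-11 M
Check: 3s = 1.4 × 10^-10 ≪ 0.068, so the approximation is valid.

s ≈ 4.7 × 10^-11 M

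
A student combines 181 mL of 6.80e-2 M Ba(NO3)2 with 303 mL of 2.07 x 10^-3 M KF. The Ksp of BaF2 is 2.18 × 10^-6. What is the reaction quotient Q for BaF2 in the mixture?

Q = 4.27 x 10^-8

Total volume = 181 + 303 = 484 mL.
[Ba^2+] = 6.80 × 10^-2 × (181/484) = 2.543 × 10^-2 M
[F^-] = 2.07 × 10^-3 × (303/484) = 1.296 × 10^-3 M
BaF2(s) <=> Ba^2+(aq) + 2 F^-(aq), so Q = [Ba^2+][F^-]^2
Q = (2.543 x 10^-2)(1.296 × 10^-3)^2 = 4.27 x 10^-8
Q < Ksp, so no precipitate of BaF2 forms.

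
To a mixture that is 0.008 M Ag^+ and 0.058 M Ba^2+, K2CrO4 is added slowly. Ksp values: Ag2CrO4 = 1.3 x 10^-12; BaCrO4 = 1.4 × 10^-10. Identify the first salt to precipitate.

Each salt begins to precipitate when Q = Ksp, i.e. when [CrO4^2-] reaches its threshold.
For Ag2CrO4: 1.3 x 10^-12 = (0.008)^2 × [CrO4^2-]  ⇒  [CrO4^2-] = 2.0 × 10^-8 M.
For BaCrO4: 1.4 × 10^-10 = 0.058 × [CrO4^2-]  ⇒  [CrO4^2-] = 2.4 x 10^-9 M.
The salt with the lower threshold [CrO4^2-] precipitates first: BaCrO4.

BaCrO4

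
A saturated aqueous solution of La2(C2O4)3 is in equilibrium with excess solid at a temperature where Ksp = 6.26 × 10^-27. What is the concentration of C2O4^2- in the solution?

6.76e-6 M

La2(C2O4)3(s) <=> 2 La^3+ + 3 C2O4^2-
Ksp = [La^3+]^2[C2O4^2-]^3
Let s = molar solubility. Then [La^3+] = 2s and [C2O4^2-] = 3s.
So Ksp = (2s)^2 × (3s)^3 = 108s^5
s = (6.26 × 10^-27 / 108)^(1/5) = 2.252 x 10^-6 M
[C2O4^2-] = 3s = 6.76 x 10^-6 M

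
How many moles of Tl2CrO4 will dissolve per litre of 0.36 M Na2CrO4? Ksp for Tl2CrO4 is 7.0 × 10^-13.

Tl2CrO4(s) ⇌ 2 Tl^+(aq) + CrO4^2-(aq)
Ksp = [Tl^+]^2[CrO4^2-]
Let s be the molar solubility in this solution. [Tl^+] = 2s, [CrO4^2-] = 0.36 + s ≈ 0.36 (common-ion effect: CrO4^2- is already 0.36 M).
Ksp ≈ (2s)^2 × 0.36
s = 7.0 x 10^-7 M
Check: s = 7.0 × 10^-7 ≪ 0.36, so the approximation is valid.

s = 7.0e-7 M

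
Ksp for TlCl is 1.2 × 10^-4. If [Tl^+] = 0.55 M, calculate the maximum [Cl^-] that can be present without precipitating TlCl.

TlCl(s) ⇌ Tl^+ + Cl^-
Ksp = [Tl^+][Cl^-]
Precipitation begins when Q = Ksp. With [Tl^+] = 0.55 M:
1.2 × 10^-4 = (0.55) × [Cl^-]
[Cl^-] = (1.2 × 10^-4 / 5.5 x 10^-1) = 2.2 × 10^-4 M

[Cl^-] = 2.2 × 10^-4 M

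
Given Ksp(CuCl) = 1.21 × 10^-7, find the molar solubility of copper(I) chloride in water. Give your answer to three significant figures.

s = 3.48 × 10^-4 M

CuCl(s) ⇌ Cu^+ + Cl^-
Ksp = [Cu^+][Cl^-]
Let s = molar solubility. Then [Cu^+] = s and [Cl^-] = s.
Ksp = (s)(s) = s^2
s = √(1.21 × 10^-7) = 3.48 × 10^-4 M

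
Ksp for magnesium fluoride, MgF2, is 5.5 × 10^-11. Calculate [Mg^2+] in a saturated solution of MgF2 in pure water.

MgF2(s) ⇌ Mg^2+(aq) + 2 F^-(aq)
Ksp = [Mg^2+][F^-]^2
For each mole of MgF2 that dissolves: [Mg^2+] = s, [F^-] = 2s.
Ksp = s(2s)^2 = 4s^3
s = (5.5 × 10^-11 / 4)^(1/3) = 2.40 × 10^-4 M
[Mg^2+] = s = 2.4 x 10^-4 M

2.4 × 10^-4 M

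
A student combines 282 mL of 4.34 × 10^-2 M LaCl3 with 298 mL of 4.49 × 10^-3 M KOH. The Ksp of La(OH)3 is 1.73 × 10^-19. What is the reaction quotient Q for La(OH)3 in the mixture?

Q ≈ 2.59e-10

Total volume = 282 + 298 = 580 mL.
[La^3+] = 4.34 x 10^-2 × (282/580) = 2.110 × 10^-2 M
[OH^-] = 4.49 × 10^-3 × (298/580) = 2.307 × 10^-3 M
La(OH)3(s) ⇌ La^3+(aq) + 3 OH^-(aq), so Q = [La^3+][OH^-]^3
Q = (2.110 × 10^-2)(2.307 × 10^-3)^3 = 2.59 × 10^-10
Q > Ksp, so La(OH)3 will precipitate.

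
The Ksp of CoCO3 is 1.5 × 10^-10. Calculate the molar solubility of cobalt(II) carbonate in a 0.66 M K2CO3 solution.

CoCO3(s) ⇌ Co^2+ + CO3^2-
Ksp = [Co^2+][CO3^2-]
If s mol/L dissolves here, [Co^2+] = s, [CO3^2-] = 0.66 + s ≈ 0.66 (common-ion effect: CO3^2- is already 0.66 M).
Ksp ≈ s × 0.66
s = 2.3 × 10^-10 M
Check: s = 2.3 × 10^-10 ≪ 0.66, so the approximation is valid.

s = 2.3 × 10^-10 M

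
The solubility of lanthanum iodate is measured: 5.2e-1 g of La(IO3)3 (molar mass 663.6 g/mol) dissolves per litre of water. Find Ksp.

Ksp ≈ 1.0e-11

Molar solubility s = (5.2 × 10^-1 g/L) / (663.6 g/mol) = 7.84 x 10^-4 M.
La(IO3)3(s) <=> La^3+(aq) + 3 IO3^-(aq)
If s mol/L of La(IO3)3 dissolves, [La^3+] = s and [IO3^-] = 3s.
Ksp = [La^3+][IO3^-]^3
So Ksp = s × (3s)^3 = 27s^4
Ksp = 27 × (7.84 x 10^-4)^4 = 1.0 × 10^-11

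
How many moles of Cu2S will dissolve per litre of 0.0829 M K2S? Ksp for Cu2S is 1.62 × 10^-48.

s ≈ 2.21e-24 M

Cu2S(s) ⇌ 2 Cu^+(aq) + S^2-(aq)
Ksp = [Cu^+]^2[S^2-]
If s mol/L dissolves here, [Cu^+] = 2s, [S^2-] = 0.0829 + s ≈ 0.0829 (common-ion effect: S^2- is already 0.0829 M).
Ksp ≈ (2s)^2 × 0.0829
s = 2.21 × 10^-24 M
Check: s = 2.2 x 10^-24 ≪ 0.0829, so the approximation is valid.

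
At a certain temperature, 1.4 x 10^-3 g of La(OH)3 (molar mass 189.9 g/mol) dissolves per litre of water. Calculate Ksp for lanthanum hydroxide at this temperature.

Ksp ≈ 8.0 × 10^-20

Molar solubility s = (1.4 x 10^-3 g/L) / (189.9 g/mol) = 7.37 × 10^-6 M.
La(OH)3(s) ⇌ La^3+ + 3 OH^-
For each mole of La(OH)3 that dissolves: [La^3+] = s, [OH^-] = 3s.
Ksp = [La^3+][OH^-]^3
So Ksp = s × (3s)^3 = 27s^4
With s = 7.37 x 10^-6: Ksp = 8.0 x 10^-20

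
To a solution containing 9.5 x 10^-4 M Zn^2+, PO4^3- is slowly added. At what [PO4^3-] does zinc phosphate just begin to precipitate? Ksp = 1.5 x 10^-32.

Zn3(PO4)2(s) ⇌ 3 Zn^2+ + 2 PO4^3-
Ksp = [Zn^2+]^3[PO4^3-]^2
Precipitation begins when Q = Ksp. With [Zn^2+] = 9.5 x 10^-4 M:
1.5 x 10^-32 = (9.5 x 10^-4)^3 × [PO4^3-]^2
[PO4^3-] = (1.5 x 10^-32 / 8.57 x 10^-10)^(1/2) = 4.2 × 10^-12 M

[PO4^3-] ≈ 4.2e-12 M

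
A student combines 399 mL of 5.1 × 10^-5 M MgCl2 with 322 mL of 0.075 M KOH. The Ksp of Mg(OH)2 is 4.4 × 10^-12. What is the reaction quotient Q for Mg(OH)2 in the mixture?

Total volume = 399 + 322 = 721 mL.
[Mg^2+] = 5.1 × 10^-5 × (399/721) = 2.82 × 10^-5 M
[OH^-] = 7.5 × 10^-2 × (322/721) = 3.35 x 10^-2 M
Mg(OH)2(s) ⇌ Mg^2+ + 2 OH^-, so Q = [Mg^2+][OH^-]^2
Q = (2.82 x 10^-5)(3.35 × 10^-2)^2 = 3.2 × 10^-8
Q > Ksp, so Mg(OH)2 will precipitate.

Q = 3.2 × 10^-8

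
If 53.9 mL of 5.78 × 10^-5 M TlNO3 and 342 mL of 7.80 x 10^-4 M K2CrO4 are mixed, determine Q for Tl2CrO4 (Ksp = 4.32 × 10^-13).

Q = 4.17 × 10^-14

Total volume = 53.9 + 342 = 395.9 mL.
[Tl^+] = 5.78 x 10^-5 × (53.9/395.9) = 7.869 × 10^-6 M
[CrO4^2-] = 7.80 x 10^-4 × (342/395.9) = 6.738 × 10^-4 M
Tl2CrO4(s) <=> 2 Tl^+ + CrO4^2-, so Q = [Tl^+]^2[CrO4^2-]
Q = (7.869 × 10^-6)^2(6.738 × 10^-4) = 4.17 x 10^-14
Q < Ksp, so no precipitate of Tl2CrO4 forms.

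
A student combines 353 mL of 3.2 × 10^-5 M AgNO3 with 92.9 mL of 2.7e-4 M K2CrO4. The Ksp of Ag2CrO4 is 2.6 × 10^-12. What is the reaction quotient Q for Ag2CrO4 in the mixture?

Total volume = 353 + 92.9 = 445.9 mL.
[Ag^+] = 3.2 × 10^-5 × (353/445.9) = 2.53 × 10^-5 M
[CrO4^2-] = 2.7 × 10^-4 × (92.9/445.9) = 5.63 x 10^-5 M
Ag2CrO4(s) ⇌ 2 Ag^+(aq) + CrO4^2-(aq), so Q = [Ag^+]^2[CrO4^2-]
Q = (2.53 x 10^-5)^2(5.63 × 10^-5) = 3.6 x 10^-14
Q < Ksp, so no precipitate of Ag2CrO4 forms.

3.6 × 10^-14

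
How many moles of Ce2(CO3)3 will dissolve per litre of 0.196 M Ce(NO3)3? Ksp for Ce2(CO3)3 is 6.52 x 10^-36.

1.85e-12 M

Ce2(CO3)3(s) <=> 2 Ce^3+(aq) + 3 CO3^2-(aq)
Ksp = [Ce^3+]^2[CO3^2-]^3
Let s be the molar solubility in this solution. [Ce^3+] = 0.196 + 2s ≈ 0.196, [CO3^2-] = 3s (common-ion effect: Ce^3+ is already 0.196 M).
Ksp ≈ (0.196)^2 × (3s)^3
s = 1.85 x 10^-12 M
Check: 2s = 3.7 × 10^-12 ≪ 0.196, so the approximation is valid.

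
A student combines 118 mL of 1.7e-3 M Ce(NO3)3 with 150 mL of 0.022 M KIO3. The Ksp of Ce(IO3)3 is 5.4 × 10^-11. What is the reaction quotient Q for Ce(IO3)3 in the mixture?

Total volume = 118 + 150 = 268 mL.
[Ce^3+] = 1.7 × 10^-3 × (118/268) = 7.49 × 10^-4 M
[IO3^-] = 2.2 × 10^-2 × (150/268) = 1.23 × 10^-2 M
Ce(IO3)3(s) ⇌ Ce^3+ + 3 IO3^-, so Q = [Ce^3+][IO3^-]^3
Q = (7.49 x 10^-4)(1.23 × 10^-2)^3 = 1.4 × 10^-9
Q > Ksp, so Ce(IO3)3 will precipitate.

1.4 x 10^-9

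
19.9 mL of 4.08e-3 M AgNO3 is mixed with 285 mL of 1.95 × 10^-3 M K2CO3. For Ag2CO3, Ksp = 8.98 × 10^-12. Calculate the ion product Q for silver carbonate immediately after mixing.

1.29 × 10^-10

Total volume = 19.9 + 285 = 304.9 mL.
[Ag^+] = 4.08 x 10^-3 × (19.9/304.9) = 2.663 x 10^-4 M
[CO3^2-] = 1.95 x 10^-3 × (285/304.9) = 1.823 × 10^-3 M
Ag2CO3(s) <=> 2 Ag^+(aq) + CO3^2-(aq), so Q = [Ag^+]^2[CO3^2-]
Q = (2.663 × 10^-4)^2(1.823 × 10^-3) = 1.29 × 10^-10
Q > Ksp, so Ag2CO3 will precipitate.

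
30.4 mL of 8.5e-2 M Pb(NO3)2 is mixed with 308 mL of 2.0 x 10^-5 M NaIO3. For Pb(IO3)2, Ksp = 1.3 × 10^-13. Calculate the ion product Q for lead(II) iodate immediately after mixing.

Q = 2.5 × 10^-12

Total volume = 30.4 + 308 = 338.4 mL.
[Pb^2+] = 8.5 × 10^-2 × (30.4/338.4) = 7.64 × 10^-3 M
[IO3^-] = 2.0 × 10^-5 × (308/338.4) = 1.82 × 10^-5 M
Pb(IO3)2(s) <=> Pb^2+ + 2 IO3^-, so Q = [Pb^2+][IO3^-]^2
Q = (7.64 × 10^-3)(1.82 × 10^-5)^2 = 2.5 × 10^-12
Q > Ksp, so Pb(IO3)2 will precipitate.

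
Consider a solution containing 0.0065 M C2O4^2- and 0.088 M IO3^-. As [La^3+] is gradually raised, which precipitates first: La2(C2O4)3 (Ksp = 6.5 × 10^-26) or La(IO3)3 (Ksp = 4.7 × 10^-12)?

Each salt begins to precipitate when Q = Ksp, i.e. when [La^3+] reaches its threshold.
For La2(C2O4)3: 6.5 × 10^-26 = (0.0065)^3 × [La^3+]^2  ⇒  [La^3+] = 4.9 × 10^-10 M.
For La(IO3)3: 4.7 × 10^-12 = (0.088)^3 × [La^3+]  ⇒  [La^3+] = 6.9 × 10^-9 M.
The salt with the lower threshold [La^3+] precipitates first: La2(C2O4)3.

La2(C2O4)3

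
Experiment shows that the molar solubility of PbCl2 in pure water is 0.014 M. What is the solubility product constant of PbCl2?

Ksp ≈ 1.1 x 10^-5

PbCl2(s) ⇌ Pb^2+(aq) + 2 Cl^-(aq)
Let s = molar solubility. Then [Pb^2+] = s and [Cl^-] = 2s.
Ksp = [Pb^2+][Cl^-]^2
So Ksp = s × (2s)^2 = 4s^3
Ksp = 4 × (1.4 × 10^-2)^3 = 1.1 x 10^-5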